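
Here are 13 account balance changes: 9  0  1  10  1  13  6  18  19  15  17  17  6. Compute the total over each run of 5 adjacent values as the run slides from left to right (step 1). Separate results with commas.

Sliding a size-5 window across the 13 values:
[9, 0, 1, 10, 1] → sum 21
[0, 1, 10, 1, 13] → sum 25
[1, 10, 1, 13, 6] → sum 31
[10, 1, 13, 6, 18] → sum 48
[1, 13, 6, 18, 19] → sum 57
[13, 6, 18, 19, 15] → sum 71
[6, 18, 19, 15, 17] → sum 75
[18, 19, 15, 17, 17] → sum 86
[19, 15, 17, 17, 6] → sum 74

21, 25, 31, 48, 57, 71, 75, 86, 74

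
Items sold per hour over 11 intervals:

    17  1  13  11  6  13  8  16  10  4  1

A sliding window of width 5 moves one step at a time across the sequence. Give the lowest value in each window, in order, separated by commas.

[17, 1, 13, 11, 6] → min 1
[1, 13, 11, 6, 13] → min 1
[13, 11, 6, 13, 8] → min 6
[11, 6, 13, 8, 16] → min 6
[6, 13, 8, 16, 10] → min 6
[13, 8, 16, 10, 4] → min 4
[8, 16, 10, 4, 1] → min 1

1, 1, 6, 6, 6, 4, 1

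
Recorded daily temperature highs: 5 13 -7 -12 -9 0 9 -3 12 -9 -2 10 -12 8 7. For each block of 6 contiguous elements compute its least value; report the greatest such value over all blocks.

-9

[5, 13, -7, -12, -9, 0] → min -12
[13, -7, -12, -9, 0, 9] → min -12
[-7, -12, -9, 0, 9, -3] → min -12
[-12, -9, 0, 9, -3, 12] → min -12
[-9, 0, 9, -3, 12, -9] → min -9
[0, 9, -3, 12, -9, -2] → min -9
[9, -3, 12, -9, -2, 10] → min -9
[-3, 12, -9, -2, 10, -12] → min -12
[12, -9, -2, 10, -12, 8] → min -12
[-9, -2, 10, -12, 8, 7] → min -12
Greatest of these is -9.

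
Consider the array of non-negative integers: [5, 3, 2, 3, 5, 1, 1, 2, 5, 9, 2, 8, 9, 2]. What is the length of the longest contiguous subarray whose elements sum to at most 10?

Extend to the right; shrink from the left whenever the sum exceeds 10:
[5] sum 5 len 1
[5, 3] sum 8 len 2
[5, 3, 2] sum 10 len 3
[3, 2, 3] sum 8 len 3
[2, 3, 5] sum 10 len 3
[3, 5, 1] sum 9 len 3
[3, 5, 1, 1] sum 10 len 4
[5, 1, 1, 2] sum 9 len 4
[1, 1, 2, 5] sum 9 len 4
[9] sum 9 len 1
[2] sum 2 len 1
[2, 8] sum 10 len 2
[9] sum 9 len 1
[2] sum 2 len 1
Longest length seen: 4.

4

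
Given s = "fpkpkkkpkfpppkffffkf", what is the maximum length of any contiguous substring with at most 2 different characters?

8

[f] 1 distinct, len 1
[f, p] 2 distinct, len 2
[p, k] 2 distinct, len 2
[p, k, p] 2 distinct, len 3
[p, k, p, k] 2 distinct, len 4
[p, k, p, k, k] 2 distinct, len 5
[p, k, p, k, k, k] 2 distinct, len 6
[p, k, p, k, k, k, p] 2 distinct, len 7
[p, k, p, k, k, k, p, k] 2 distinct, len 8
[k, f] 2 distinct, len 2
[f, p] 2 distinct, len 2
[f, p, p] 2 distinct, len 3
[f, p, p, p] 2 distinct, len 4
[p, p, p, k] 2 distinct, len 4
[k, f] 2 distinct, len 2
[k, f, f] 2 distinct, len 3
[k, f, f, f] 2 distinct, len 4
[k, f, f, f, f] 2 distinct, len 5
[k, f, f, f, f, k] 2 distinct, len 6
[k, f, f, f, f, k, f] 2 distinct, len 7
Longest length with ≤2 distinct: 8.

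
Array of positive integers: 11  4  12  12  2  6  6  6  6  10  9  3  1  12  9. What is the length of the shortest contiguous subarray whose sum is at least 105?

Extend right; whenever the sum reaches 105, record the length and shrink from the left:
add 11: running sum 11 < 105
add 4: running sum 15 < 105
add 12: running sum 27 < 105
add 12: running sum 39 < 105
add 2: running sum 41 < 105
add 6: running sum 47 < 105
add 6: running sum 53 < 105
add 6: running sum 59 < 105
add 6: running sum 65 < 105
add 10: running sum 75 < 105
add 9: running sum 84 < 105
add 3: running sum 87 < 105
add 1: running sum 88 < 105
add 12: running sum 100 < 105
end 14: [11, 4, 12, 12, 2, 6, 6, 6, 6, 10, 9, 3, 1, 12, 9] sum 109, len 15
Shortest qualifying length: 15.

15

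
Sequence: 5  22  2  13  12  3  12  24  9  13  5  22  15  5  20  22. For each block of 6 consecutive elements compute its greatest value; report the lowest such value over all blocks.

22

5 22 2 13 12 3 → max 22
22 2 13 12 3 12 → max 22
2 13 12 3 12 24 → max 24
13 12 3 12 24 9 → max 24
12 3 12 24 9 13 → max 24
3 12 24 9 13 5 → max 24
12 24 9 13 5 22 → max 24
24 9 13 5 22 15 → max 24
9 13 5 22 15 5 → max 22
13 5 22 15 5 20 → max 22
5 22 15 5 20 22 → max 22
Lowest of these is 22.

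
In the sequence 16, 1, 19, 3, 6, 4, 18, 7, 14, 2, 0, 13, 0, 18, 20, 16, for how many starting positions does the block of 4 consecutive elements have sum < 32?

16 1 19 3 → sum 39
1 19 3 6 → sum 29  < 32 ✓
19 3 6 4 → sum 32
3 6 4 18 → sum 31  < 32 ✓
6 4 18 7 → sum 35
4 18 7 14 → sum 43
18 7 14 2 → sum 41
7 14 2 0 → sum 23  < 32 ✓
14 2 0 13 → sum 29  < 32 ✓
2 0 13 0 → sum 15  < 32 ✓
0 13 0 18 → sum 31  < 32 ✓
13 0 18 20 → sum 51
0 18 20 16 → sum 54
6 windows satisfy the condition.

6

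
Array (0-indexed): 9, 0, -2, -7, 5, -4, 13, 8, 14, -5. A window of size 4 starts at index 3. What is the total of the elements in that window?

Elements at indices 3..6: -7, 5, -4, 13
sum(-7, 5, -4, 13) = 7

7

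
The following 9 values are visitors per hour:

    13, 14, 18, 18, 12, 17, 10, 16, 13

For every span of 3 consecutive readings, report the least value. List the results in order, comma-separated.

[13, 14, 18] → min 13
[14, 18, 18] → min 14
[18, 18, 12] → min 12
[18, 12, 17] → min 12
[12, 17, 10] → min 10
[17, 10, 16] → min 10
[10, 16, 13] → min 10

13, 14, 12, 12, 10, 10, 10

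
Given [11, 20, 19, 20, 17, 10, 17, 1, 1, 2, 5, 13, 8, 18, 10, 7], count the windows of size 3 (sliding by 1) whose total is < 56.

11 20 19 → sum 50  < 56 ✓
20 19 20 → sum 59
19 20 17 → sum 56
20 17 10 → sum 47  < 56 ✓
17 10 17 → sum 44  < 56 ✓
10 17 1 → sum 28  < 56 ✓
17 1 1 → sum 19  < 56 ✓
1 1 2 → sum 4  < 56 ✓
1 2 5 → sum 8  < 56 ✓
2 5 13 → sum 20  < 56 ✓
5 13 8 → sum 26  < 56 ✓
13 8 18 → sum 39  < 56 ✓
8 18 10 → sum 36  < 56 ✓
18 10 7 → sum 35  < 56 ✓
12 windows satisfy the condition.

12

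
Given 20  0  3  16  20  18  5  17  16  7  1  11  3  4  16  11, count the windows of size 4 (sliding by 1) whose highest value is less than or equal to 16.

5

[20, 0, 3, 16] → max 20
[0, 3, 16, 20] → max 20
[3, 16, 20, 18] → max 20
[16, 20, 18, 5] → max 20
[20, 18, 5, 17] → max 20
[18, 5, 17, 16] → max 18
[5, 17, 16, 7] → max 17
[17, 16, 7, 1] → max 17
[16, 7, 1, 11] → max 16  ≤ 16 ✓
[7, 1, 11, 3] → max 11  ≤ 16 ✓
[1, 11, 3, 4] → max 11  ≤ 16 ✓
[11, 3, 4, 16] → max 16  ≤ 16 ✓
[3, 4, 16, 11] → max 16  ≤ 16 ✓
5 windows satisfy the condition.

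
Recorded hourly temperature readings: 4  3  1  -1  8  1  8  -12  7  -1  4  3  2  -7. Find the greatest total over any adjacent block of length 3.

17

(4, 3, 1) → sum 8
(3, 1, -1) → sum 3
(1, -1, 8) → sum 8
(-1, 8, 1) → sum 8
(8, 1, 8) → sum 17
(1, 8, -12) → sum -3
(8, -12, 7) → sum 3
(-12, 7, -1) → sum -6
(7, -1, 4) → sum 10
(-1, 4, 3) → sum 6
(4, 3, 2) → sum 9
(3, 2, -7) → sum -2
Greatest of these is 17.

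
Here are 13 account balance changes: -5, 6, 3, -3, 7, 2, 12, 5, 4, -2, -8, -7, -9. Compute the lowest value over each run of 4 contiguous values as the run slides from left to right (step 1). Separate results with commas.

-5 6 3 -3 → min -5
6 3 -3 7 → min -3
3 -3 7 2 → min -3
-3 7 2 12 → min -3
7 2 12 5 → min 2
2 12 5 4 → min 2
12 5 4 -2 → min -2
5 4 -2 -8 → min -8
4 -2 -8 -7 → min -8
-2 -8 -7 -9 → min -9

-5, -3, -3, -3, 2, 2, -2, -8, -8, -9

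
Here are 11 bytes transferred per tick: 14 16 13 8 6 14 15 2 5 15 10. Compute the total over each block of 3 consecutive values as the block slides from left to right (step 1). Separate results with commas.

Sliding a size-3 window across the 11 values:
(14, 16, 13) → sum 43
(16, 13, 8) → sum 37
(13, 8, 6) → sum 27
(8, 6, 14) → sum 28
(6, 14, 15) → sum 35
(14, 15, 2) → sum 31
(15, 2, 5) → sum 22
(2, 5, 15) → sum 22
(5, 15, 10) → sum 30

43, 37, 27, 28, 35, 31, 22, 22, 30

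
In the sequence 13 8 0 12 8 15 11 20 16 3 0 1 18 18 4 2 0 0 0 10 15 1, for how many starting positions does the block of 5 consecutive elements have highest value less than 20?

13

13 8 0 12 8 → max 13  < 20 ✓
8 0 12 8 15 → max 15  < 20 ✓
0 12 8 15 11 → max 15  < 20 ✓
12 8 15 11 20 → max 20
8 15 11 20 16 → max 20
15 11 20 16 3 → max 20
11 20 16 3 0 → max 20
20 16 3 0 1 → max 20
16 3 0 1 18 → max 18  < 20 ✓
3 0 1 18 18 → max 18  < 20 ✓
0 1 18 18 4 → max 18  < 20 ✓
1 18 18 4 2 → max 18  < 20 ✓
18 18 4 2 0 → max 18  < 20 ✓
18 4 2 0 0 → max 18  < 20 ✓
4 2 0 0 0 → max 4  < 20 ✓
2 0 0 0 10 → max 10  < 20 ✓
0 0 0 10 15 → max 15  < 20 ✓
0 0 10 15 1 → max 15  < 20 ✓
13 windows satisfy the condition.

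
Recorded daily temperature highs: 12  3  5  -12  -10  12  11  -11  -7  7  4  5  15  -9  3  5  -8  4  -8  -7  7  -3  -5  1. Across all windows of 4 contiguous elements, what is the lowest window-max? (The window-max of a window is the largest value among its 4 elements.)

12 3 5 -12 → max 12
3 5 -12 -10 → max 5
5 -12 -10 12 → max 12
-12 -10 12 11 → max 12
-10 12 11 -11 → max 12
12 11 -11 -7 → max 12
11 -11 -7 7 → max 11
-11 -7 7 4 → max 7
-7 7 4 5 → max 7
7 4 5 15 → max 15
4 5 15 -9 → max 15
5 15 -9 3 → max 15
15 -9 3 5 → max 15
-9 3 5 -8 → max 5
3 5 -8 4 → max 5
5 -8 4 -8 → max 5
-8 4 -8 -7 → max 4
4 -8 -7 7 → max 7
-8 -7 7 -3 → max 7
-7 7 -3 -5 → max 7
7 -3 -5 1 → max 7
Lowest of these is 4.

4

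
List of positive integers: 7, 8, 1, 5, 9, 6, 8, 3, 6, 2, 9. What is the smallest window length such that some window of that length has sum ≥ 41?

add 7: running sum 7 < 41
add 8: running sum 15 < 41
add 1: running sum 16 < 41
add 5: running sum 21 < 41
add 9: running sum 30 < 41
add 6: running sum 36 < 41
end 6: [7, 8, 1, 5, 9, 6, 8] sum 44, len 7
end 7: [7, 8, 1, 5, 9, 6, 8, 3] sum 47, len 8
end 8: [8, 1, 5, 9, 6, 8, 3, 6] sum 46, len 8
end 9: [8, 1, 5, 9, 6, 8, 3, 6, 2] sum 48, len 9
end 10: [9, 6, 8, 3, 6, 2, 9] sum 43, len 7
Shortest qualifying length: 7.

7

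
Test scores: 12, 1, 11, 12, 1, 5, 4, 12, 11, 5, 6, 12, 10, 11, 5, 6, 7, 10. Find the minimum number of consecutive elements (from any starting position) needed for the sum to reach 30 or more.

add 12: running sum 12 < 30
add 1: running sum 13 < 30
add 11: running sum 24 < 30
end 3: [12, 1, 11, 12] sum 36, len 4
end 4: [12, 1, 11, 12, 1] sum 37, len 5
end 5: [1, 11, 12, 1, 5] sum 30, len 5
end 6: [11, 12, 1, 5, 4] sum 33, len 5
end 7: [12, 1, 5, 4, 12] sum 34, len 5
end 8: [5, 4, 12, 11] sum 32, len 4
end 9: [4, 12, 11, 5] sum 32, len 4
end 10: [12, 11, 5, 6] sum 34, len 4
end 11: [11, 5, 6, 12] sum 34, len 4
end 12: [5, 6, 12, 10] sum 33, len 4
end 13: [12, 10, 11] sum 33, len 3
end 14: [12, 10, 11, 5] sum 38, len 4
end 15: [10, 11, 5, 6] sum 32, len 4
end 16: [10, 11, 5, 6, 7] sum 39, len 5
end 17: [11, 5, 6, 7, 10] sum 39, len 5
Shortest qualifying length: 3.

3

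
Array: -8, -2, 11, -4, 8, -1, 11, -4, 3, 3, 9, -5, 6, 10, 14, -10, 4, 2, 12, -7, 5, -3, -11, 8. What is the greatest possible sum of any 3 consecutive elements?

-8 -2 11 → sum 1
-2 11 -4 → sum 5
11 -4 8 → sum 15
-4 8 -1 → sum 3
8 -1 11 → sum 18
-1 11 -4 → sum 6
11 -4 3 → sum 10
-4 3 3 → sum 2
3 3 9 → sum 15
3 9 -5 → sum 7
9 -5 6 → sum 10
-5 6 10 → sum 11
6 10 14 → sum 30
10 14 -10 → sum 14
14 -10 4 → sum 8
-10 4 2 → sum -4
4 2 12 → sum 18
2 12 -7 → sum 7
12 -7 5 → sum 10
-7 5 -3 → sum -5
5 -3 -11 → sum -9
-3 -11 8 → sum -6
Greatest of these is 30.

30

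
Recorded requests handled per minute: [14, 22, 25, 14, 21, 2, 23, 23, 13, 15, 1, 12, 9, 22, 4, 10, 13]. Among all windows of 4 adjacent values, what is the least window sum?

37

Window sums for each of the 14 positions:
(14, 22, 25, 14) → sum 75
(22, 25, 14, 21) → sum 82
(25, 14, 21, 2) → sum 62
(14, 21, 2, 23) → sum 60
(21, 2, 23, 23) → sum 69
(2, 23, 23, 13) → sum 61
(23, 23, 13, 15) → sum 74
(23, 13, 15, 1) → sum 52
(13, 15, 1, 12) → sum 41
(15, 1, 12, 9) → sum 37
(1, 12, 9, 22) → sum 44
(12, 9, 22, 4) → sum 47
(9, 22, 4, 10) → sum 45
(22, 4, 10, 13) → sum 49
Least of these is 37.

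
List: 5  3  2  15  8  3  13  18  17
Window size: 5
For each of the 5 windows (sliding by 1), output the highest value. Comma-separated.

15, 15, 15, 18, 18

Sliding a size-5 window across the 9 values:
5 3 2 15 8 → max 15
3 2 15 8 3 → max 15
2 15 8 3 13 → max 15
15 8 3 13 18 → max 18
8 3 13 18 17 → max 18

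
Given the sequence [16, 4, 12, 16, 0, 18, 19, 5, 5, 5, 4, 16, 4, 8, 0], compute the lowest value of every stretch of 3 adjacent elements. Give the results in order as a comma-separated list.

(16, 4, 12) → min 4
(4, 12, 16) → min 4
(12, 16, 0) → min 0
(16, 0, 18) → min 0
(0, 18, 19) → min 0
(18, 19, 5) → min 5
(19, 5, 5) → min 5
(5, 5, 5) → min 5
(5, 5, 4) → min 4
(5, 4, 16) → min 4
(4, 16, 4) → min 4
(16, 4, 8) → min 4
(4, 8, 0) → min 0

4, 4, 0, 0, 0, 5, 5, 5, 4, 4, 4, 4, 0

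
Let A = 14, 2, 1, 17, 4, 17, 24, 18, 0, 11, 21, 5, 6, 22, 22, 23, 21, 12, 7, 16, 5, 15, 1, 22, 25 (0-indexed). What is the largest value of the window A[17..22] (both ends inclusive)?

Elements at indices 17..22: 12, 7, 16, 5, 15, 1
max(12, 7, 16, 5, 15, 1) = 16

16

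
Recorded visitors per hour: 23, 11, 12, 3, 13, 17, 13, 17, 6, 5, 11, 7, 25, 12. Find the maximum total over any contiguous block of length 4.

60

Window sums for each of the 11 positions:
(23, 11, 12, 3) → sum 49
(11, 12, 3, 13) → sum 39
(12, 3, 13, 17) → sum 45
(3, 13, 17, 13) → sum 46
(13, 17, 13, 17) → sum 60
(17, 13, 17, 6) → sum 53
(13, 17, 6, 5) → sum 41
(17, 6, 5, 11) → sum 39
(6, 5, 11, 7) → sum 29
(5, 11, 7, 25) → sum 48
(11, 7, 25, 12) → sum 55
Maximum of these is 60.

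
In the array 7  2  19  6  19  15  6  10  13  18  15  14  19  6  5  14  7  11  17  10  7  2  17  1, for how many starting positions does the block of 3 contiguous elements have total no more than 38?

(7, 2, 19) → sum 28  ≤ 38 ✓
(2, 19, 6) → sum 27  ≤ 38 ✓
(19, 6, 19) → sum 44
(6, 19, 15) → sum 40
(19, 15, 6) → sum 40
(15, 6, 10) → sum 31  ≤ 38 ✓
(6, 10, 13) → sum 29  ≤ 38 ✓
(10, 13, 18) → sum 41
(13, 18, 15) → sum 46
(18, 15, 14) → sum 47
(15, 14, 19) → sum 48
(14, 19, 6) → sum 39
(19, 6, 5) → sum 30  ≤ 38 ✓
(6, 5, 14) → sum 25  ≤ 38 ✓
(5, 14, 7) → sum 26  ≤ 38 ✓
(14, 7, 11) → sum 32  ≤ 38 ✓
(7, 11, 17) → sum 35  ≤ 38 ✓
(11, 17, 10) → sum 38  ≤ 38 ✓
(17, 10, 7) → sum 34  ≤ 38 ✓
(10, 7, 2) → sum 19  ≤ 38 ✓
(7, 2, 17) → sum 26  ≤ 38 ✓
(2, 17, 1) → sum 20  ≤ 38 ✓
14 windows satisfy the condition.

14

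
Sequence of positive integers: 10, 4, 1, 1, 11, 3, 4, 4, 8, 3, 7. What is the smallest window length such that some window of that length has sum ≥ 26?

5

add 10: running sum 10 < 26
add 4: running sum 14 < 26
add 1: running sum 15 < 26
add 1: running sum 16 < 26
end 4: [10, 4, 1, 1, 11] sum 27, len 5
end 5: [10, 4, 1, 1, 11, 3] sum 30, len 6
end 6: [10, 4, 1, 1, 11, 3, 4] sum 34, len 7
end 7: [4, 1, 1, 11, 3, 4, 4] sum 28, len 7
end 8: [11, 3, 4, 4, 8] sum 30, len 5
end 9: [11, 3, 4, 4, 8, 3] sum 33, len 6
end 10: [4, 4, 8, 3, 7] sum 26, len 5
Shortest qualifying length: 5.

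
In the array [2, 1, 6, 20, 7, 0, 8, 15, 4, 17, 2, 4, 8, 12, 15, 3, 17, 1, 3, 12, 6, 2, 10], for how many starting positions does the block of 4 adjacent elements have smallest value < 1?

2 1 6 20 → min 1
1 6 20 7 → min 1
6 20 7 0 → min 0  < 1 ✓
20 7 0 8 → min 0  < 1 ✓
7 0 8 15 → min 0  < 1 ✓
0 8 15 4 → min 0  < 1 ✓
8 15 4 17 → min 4
15 4 17 2 → min 2
4 17 2 4 → min 2
17 2 4 8 → min 2
2 4 8 12 → min 2
4 8 12 15 → min 4
8 12 15 3 → min 3
12 15 3 17 → min 3
15 3 17 1 → min 1
3 17 1 3 → min 1
17 1 3 12 → min 1
1 3 12 6 → min 1
3 12 6 2 → min 2
12 6 2 10 → min 2
4 windows satisfy the condition.

4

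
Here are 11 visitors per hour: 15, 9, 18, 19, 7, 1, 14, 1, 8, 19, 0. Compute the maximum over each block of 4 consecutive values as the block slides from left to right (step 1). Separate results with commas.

19, 19, 19, 19, 14, 14, 19, 19

Sliding a size-4 window across the 11 values:
15 9 18 19 → max 19
9 18 19 7 → max 19
18 19 7 1 → max 19
19 7 1 14 → max 19
7 1 14 1 → max 14
1 14 1 8 → max 14
14 1 8 19 → max 19
1 8 19 0 → max 19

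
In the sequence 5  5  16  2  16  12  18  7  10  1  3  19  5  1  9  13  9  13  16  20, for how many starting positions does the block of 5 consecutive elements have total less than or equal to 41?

6

5 5 16 2 16 → sum 44
5 16 2 16 12 → sum 51
16 2 16 12 18 → sum 64
2 16 12 18 7 → sum 55
16 12 18 7 10 → sum 63
12 18 7 10 1 → sum 48
18 7 10 1 3 → sum 39  ≤ 41 ✓
7 10 1 3 19 → sum 40  ≤ 41 ✓
10 1 3 19 5 → sum 38  ≤ 41 ✓
1 3 19 5 1 → sum 29  ≤ 41 ✓
3 19 5 1 9 → sum 37  ≤ 41 ✓
19 5 1 9 13 → sum 47
5 1 9 13 9 → sum 37  ≤ 41 ✓
1 9 13 9 13 → sum 45
9 13 9 13 16 → sum 60
13 9 13 16 20 → sum 71
6 windows satisfy the condition.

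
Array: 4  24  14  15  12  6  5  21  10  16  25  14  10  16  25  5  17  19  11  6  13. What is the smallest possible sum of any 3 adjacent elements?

23

(4, 24, 14) → sum 42
(24, 14, 15) → sum 53
(14, 15, 12) → sum 41
(15, 12, 6) → sum 33
(12, 6, 5) → sum 23
(6, 5, 21) → sum 32
(5, 21, 10) → sum 36
(21, 10, 16) → sum 47
(10, 16, 25) → sum 51
(16, 25, 14) → sum 55
(25, 14, 10) → sum 49
(14, 10, 16) → sum 40
(10, 16, 25) → sum 51
(16, 25, 5) → sum 46
(25, 5, 17) → sum 47
(5, 17, 19) → sum 41
(17, 19, 11) → sum 47
(19, 11, 6) → sum 36
(11, 6, 13) → sum 30
Smallest of these is 23.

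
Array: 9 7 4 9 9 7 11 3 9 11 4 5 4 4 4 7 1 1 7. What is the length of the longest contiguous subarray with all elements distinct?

add 9: [9] len 1
add 7: [9, 7] len 2
add 4: [9, 7, 4] len 3
add 9 (repeat 9, move left end past it): [7, 4, 9] len 3
add 9 (repeat 9, move left end past it): [9] len 1
add 7: [9, 7] len 2
add 11: [9, 7, 11] len 3
add 3: [9, 7, 11, 3] len 4
add 9 (repeat 9, move left end past it): [7, 11, 3, 9] len 4
add 11 (repeat 11, move left end past it): [3, 9, 11] len 3
add 4: [3, 9, 11, 4] len 4
add 5: [3, 9, 11, 4, 5] len 5
add 4 (repeat 4, move left end past it): [5, 4] len 2
add 4 (repeat 4, move left end past it): [4] len 1
add 4 (repeat 4, move left end past it): [4] len 1
add 7: [4, 7] len 2
add 1: [4, 7, 1] len 3
add 1 (repeat 1, move left end past it): [1] len 1
add 7: [1, 7] len 2
Longest all-distinct length: 5.

5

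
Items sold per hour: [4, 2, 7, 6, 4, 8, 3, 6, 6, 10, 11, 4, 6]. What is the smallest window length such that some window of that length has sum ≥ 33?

Extend right; whenever the sum reaches 33, record the length and shrink from the left:
add 4: running sum 4 < 33
add 2: running sum 6 < 33
add 7: running sum 13 < 33
add 6: running sum 19 < 33
add 4: running sum 23 < 33
add 8: running sum 31 < 33
end 6: [4, 2, 7, 6, 4, 8, 3] sum 34, len 7
end 7: [7, 6, 4, 8, 3, 6] sum 34, len 6
end 8: [6, 4, 8, 3, 6, 6] sum 33, len 6
end 9: [8, 3, 6, 6, 10] sum 33, len 5
end 10: [6, 6, 10, 11] sum 33, len 4
end 11: [6, 6, 10, 11, 4] sum 37, len 5
end 12: [6, 10, 11, 4, 6] sum 37, len 5
Shortest qualifying length: 4.

4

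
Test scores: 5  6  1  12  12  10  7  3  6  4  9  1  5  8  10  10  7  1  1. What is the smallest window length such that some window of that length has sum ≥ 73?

add 5: running sum 5 < 73
add 6: running sum 11 < 73
add 1: running sum 12 < 73
add 12: running sum 24 < 73
add 12: running sum 36 < 73
add 10: running sum 46 < 73
add 7: running sum 53 < 73
add 3: running sum 56 < 73
add 6: running sum 62 < 73
add 4: running sum 66 < 73
end 10: [5, 6, 1, 12, 12, 10, 7, 3, 6, 4, 9] sum 75, len 11
end 11: [5, 6, 1, 12, 12, 10, 7, 3, 6, 4, 9, 1] sum 76, len 12
end 12: [6, 1, 12, 12, 10, 7, 3, 6, 4, 9, 1, 5] sum 76, len 12
end 13: [12, 12, 10, 7, 3, 6, 4, 9, 1, 5, 8] sum 77, len 11
end 14: [12, 10, 7, 3, 6, 4, 9, 1, 5, 8, 10] sum 75, len 11
end 15: [10, 7, 3, 6, 4, 9, 1, 5, 8, 10, 10] sum 73, len 11
end 16: [10, 7, 3, 6, 4, 9, 1, 5, 8, 10, 10, 7] sum 80, len 12
end 17: [10, 7, 3, 6, 4, 9, 1, 5, 8, 10, 10, 7, 1] sum 81, len 13
end 18: [10, 7, 3, 6, 4, 9, 1, 5, 8, 10, 10, 7, 1, 1] sum 82, len 14
Shortest qualifying length: 11.

11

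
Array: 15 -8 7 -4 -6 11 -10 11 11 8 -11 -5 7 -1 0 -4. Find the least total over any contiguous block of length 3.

-9

(15, -8, 7) → sum 14
(-8, 7, -4) → sum -5
(7, -4, -6) → sum -3
(-4, -6, 11) → sum 1
(-6, 11, -10) → sum -5
(11, -10, 11) → sum 12
(-10, 11, 11) → sum 12
(11, 11, 8) → sum 30
(11, 8, -11) → sum 8
(8, -11, -5) → sum -8
(-11, -5, 7) → sum -9
(-5, 7, -1) → sum 1
(7, -1, 0) → sum 6
(-1, 0, -4) → sum -5
Least of these is -9.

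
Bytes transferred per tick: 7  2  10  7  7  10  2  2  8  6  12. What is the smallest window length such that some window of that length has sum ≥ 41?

Extend right; whenever the sum reaches 41, record the length and shrink from the left:
add 7: running sum 7 < 41
add 2: running sum 9 < 41
add 10: running sum 19 < 41
add 7: running sum 26 < 41
add 7: running sum 33 < 41
add 10: shortest ending here [7, 2, 10, 7, 7, 10] sum 43, len 6
add 2: shortest ending here [7, 2, 10, 7, 7, 10, 2] sum 45, len 7
add 2: shortest ending here [7, 2, 10, 7, 7, 10, 2, 2] sum 47, len 8
add 8: shortest ending here [10, 7, 7, 10, 2, 2, 8] sum 46, len 7
add 6: shortest ending here [7, 7, 10, 2, 2, 8, 6] sum 42, len 7
add 12: shortest ending here [7, 10, 2, 2, 8, 6, 12] sum 47, len 7
Shortest qualifying length: 6.

6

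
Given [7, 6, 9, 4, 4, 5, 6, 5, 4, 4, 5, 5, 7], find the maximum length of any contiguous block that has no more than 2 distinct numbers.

5

Extend right; when distinct count exceeds 2, shrink from the left:
[7] 1 distinct, len 1
[7, 6] 2 distinct, len 2
[6, 9] 2 distinct, len 2
[9, 4] 2 distinct, len 2
[9, 4, 4] 2 distinct, len 3
[4, 4, 5] 2 distinct, len 3
[5, 6] 2 distinct, len 2
[5, 6, 5] 2 distinct, len 3
[5, 4] 2 distinct, len 2
[5, 4, 4] 2 distinct, len 3
[5, 4, 4, 5] 2 distinct, len 4
[5, 4, 4, 5, 5] 2 distinct, len 5
[5, 5, 7] 2 distinct, len 3
Longest length with ≤2 distinct: 5.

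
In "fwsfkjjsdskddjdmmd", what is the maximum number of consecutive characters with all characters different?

5

add f: [f] len 1
add w: [f, w] len 2
add s: [f, w, s] len 3
add f (repeat f, move left end past it): [w, s, f] len 3
add k: [w, s, f, k] len 4
add j: [w, s, f, k, j] len 5
add j (repeat j, move left end past it): [j] len 1
add s: [j, s] len 2
add d: [j, s, d] len 3
add s (repeat s, move left end past it): [d, s] len 2
add k: [d, s, k] len 3
add d (repeat d, move left end past it): [s, k, d] len 3
add d (repeat d, move left end past it): [d] len 1
add j: [d, j] len 2
add d (repeat d, move left end past it): [j, d] len 2
add m: [j, d, m] len 3
add m (repeat m, move left end past it): [m] len 1
add d: [m, d] len 2
Longest all-distinct length: 5.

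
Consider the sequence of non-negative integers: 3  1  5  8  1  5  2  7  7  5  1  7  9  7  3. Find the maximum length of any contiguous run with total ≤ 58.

Extend to the right; shrink from the left whenever the sum exceeds 58:
[3] sum 3 len 1
[3, 1] sum 4 len 2
[3, 1, 5] sum 9 len 3
[3, 1, 5, 8] sum 17 len 4
[3, 1, 5, 8, 1] sum 18 len 5
[3, 1, 5, 8, 1, 5] sum 23 len 6
[3, 1, 5, 8, 1, 5, 2] sum 25 len 7
[3, 1, 5, 8, 1, 5, 2, 7] sum 32 len 8
[3, 1, 5, 8, 1, 5, 2, 7, 7] sum 39 len 9
[3, 1, 5, 8, 1, 5, 2, 7, 7, 5] sum 44 len 10
[3, 1, 5, 8, 1, 5, 2, 7, 7, 5, 1] sum 45 len 11
[3, 1, 5, 8, 1, 5, 2, 7, 7, 5, 1, 7] sum 52 len 12
[1, 5, 8, 1, 5, 2, 7, 7, 5, 1, 7, 9] sum 58 len 12
[1, 5, 2, 7, 7, 5, 1, 7, 9, 7] sum 51 len 10
[1, 5, 2, 7, 7, 5, 1, 7, 9, 7, 3] sum 54 len 11
Longest length seen: 12.

12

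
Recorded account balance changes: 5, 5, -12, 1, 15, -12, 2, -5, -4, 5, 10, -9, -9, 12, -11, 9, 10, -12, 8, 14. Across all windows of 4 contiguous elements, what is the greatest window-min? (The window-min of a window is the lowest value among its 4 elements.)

-5

Window mins for each of the 17 positions:
(5, 5, -12, 1) → min -12
(5, -12, 1, 15) → min -12
(-12, 1, 15, -12) → min -12
(1, 15, -12, 2) → min -12
(15, -12, 2, -5) → min -12
(-12, 2, -5, -4) → min -12
(2, -5, -4, 5) → min -5
(-5, -4, 5, 10) → min -5
(-4, 5, 10, -9) → min -9
(5, 10, -9, -9) → min -9
(10, -9, -9, 12) → min -9
(-9, -9, 12, -11) → min -11
(-9, 12, -11, 9) → min -11
(12, -11, 9, 10) → min -11
(-11, 9, 10, -12) → min -12
(9, 10, -12, 8) → min -12
(10, -12, 8, 14) → min -12
Greatest of these is -5.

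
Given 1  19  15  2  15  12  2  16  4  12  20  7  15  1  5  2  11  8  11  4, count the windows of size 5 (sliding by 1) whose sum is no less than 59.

(1, 19, 15, 2, 15) → sum 52
(19, 15, 2, 15, 12) → sum 63  ≥ 59 ✓
(15, 2, 15, 12, 2) → sum 46
(2, 15, 12, 2, 16) → sum 47
(15, 12, 2, 16, 4) → sum 49
(12, 2, 16, 4, 12) → sum 46
(2, 16, 4, 12, 20) → sum 54
(16, 4, 12, 20, 7) → sum 59  ≥ 59 ✓
(4, 12, 20, 7, 15) → sum 58
(12, 20, 7, 15, 1) → sum 55
(20, 7, 15, 1, 5) → sum 48
(7, 15, 1, 5, 2) → sum 30
(15, 1, 5, 2, 11) → sum 34
(1, 5, 2, 11, 8) → sum 27
(5, 2, 11, 8, 11) → sum 37
(2, 11, 8, 11, 4) → sum 36
2 windows satisfy the condition.

2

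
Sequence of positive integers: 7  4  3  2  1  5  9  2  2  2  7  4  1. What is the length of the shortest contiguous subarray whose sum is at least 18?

Extend right; whenever the sum reaches 18, record the length and shrink from the left:
add 7: running sum 7 < 18
add 4: running sum 11 < 18
add 3: running sum 14 < 18
add 2: running sum 16 < 18
add 1: running sum 17 < 18
end 5: [7, 4, 3, 2, 1, 5] sum 22, len 6
end 6: [3, 2, 1, 5, 9] sum 20, len 5
end 7: [2, 1, 5, 9, 2] sum 19, len 5
end 8: [5, 9, 2, 2] sum 18, len 4
end 9: [5, 9, 2, 2, 2] sum 20, len 5
end 10: [9, 2, 2, 2, 7] sum 22, len 5
end 11: [9, 2, 2, 2, 7, 4] sum 26, len 6
end 12: [2, 2, 2, 7, 4, 1] sum 18, len 6
Shortest qualifying length: 4.

4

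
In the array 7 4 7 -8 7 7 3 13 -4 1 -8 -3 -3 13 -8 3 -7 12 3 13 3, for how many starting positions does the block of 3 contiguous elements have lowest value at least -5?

(7, 4, 7) → min 4  ≥ -5 ✓
(4, 7, -8) → min -8
(7, -8, 7) → min -8
(-8, 7, 7) → min -8
(7, 7, 3) → min 3  ≥ -5 ✓
(7, 3, 13) → min 3  ≥ -5 ✓
(3, 13, -4) → min -4  ≥ -5 ✓
(13, -4, 1) → min -4  ≥ -5 ✓
(-4, 1, -8) → min -8
(1, -8, -3) → min -8
(-8, -3, -3) → min -8
(-3, -3, 13) → min -3  ≥ -5 ✓
(-3, 13, -8) → min -8
(13, -8, 3) → min -8
(-8, 3, -7) → min -8
(3, -7, 12) → min -7
(-7, 12, 3) → min -7
(12, 3, 13) → min 3  ≥ -5 ✓
(3, 13, 3) → min 3  ≥ -5 ✓
8 windows satisfy the condition.

8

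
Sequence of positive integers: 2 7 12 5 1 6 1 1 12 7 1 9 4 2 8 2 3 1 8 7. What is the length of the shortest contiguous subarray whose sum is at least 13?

Extend right; whenever the sum reaches 13, record the length and shrink from the left:
add 2: running sum 2 < 13
add 7: running sum 9 < 13
add 12: shortest ending here [7, 12] sum 19, len 2
add 5: shortest ending here [12, 5] sum 17, len 2
add 1: shortest ending here [12, 5, 1] sum 18, len 3
add 6: shortest ending here [12, 5, 1, 6] sum 24, len 4
add 1: shortest ending here [5, 1, 6, 1] sum 13, len 4
add 1: shortest ending here [5, 1, 6, 1, 1] sum 14, len 5
add 12: shortest ending here [1, 12] sum 13, len 2
add 7: shortest ending here [12, 7] sum 19, len 2
add 1: shortest ending here [12, 7, 1] sum 20, len 3
add 9: shortest ending here [7, 1, 9] sum 17, len 3
add 4: shortest ending here [9, 4] sum 13, len 2
add 2: shortest ending here [9, 4, 2] sum 15, len 3
add 8: shortest ending here [4, 2, 8] sum 14, len 3
add 2: shortest ending here [4, 2, 8, 2] sum 16, len 4
add 3: shortest ending here [8, 2, 3] sum 13, len 3
add 1: shortest ending here [8, 2, 3, 1] sum 14, len 4
add 8: shortest ending here [2, 3, 1, 8] sum 14, len 4
add 7: shortest ending here [8, 7] sum 15, len 2
Shortest qualifying length: 2.

2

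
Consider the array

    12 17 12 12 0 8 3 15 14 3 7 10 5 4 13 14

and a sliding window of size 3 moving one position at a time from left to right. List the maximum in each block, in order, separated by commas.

(12, 17, 12) → max 17
(17, 12, 12) → max 17
(12, 12, 0) → max 12
(12, 0, 8) → max 12
(0, 8, 3) → max 8
(8, 3, 15) → max 15
(3, 15, 14) → max 15
(15, 14, 3) → max 15
(14, 3, 7) → max 14
(3, 7, 10) → max 10
(7, 10, 5) → max 10
(10, 5, 4) → max 10
(5, 4, 13) → max 13
(4, 13, 14) → max 14

17, 17, 12, 12, 8, 15, 15, 15, 14, 10, 10, 10, 13, 14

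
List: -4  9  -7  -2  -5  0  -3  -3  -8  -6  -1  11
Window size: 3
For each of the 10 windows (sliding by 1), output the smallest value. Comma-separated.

-7, -7, -7, -5, -5, -3, -8, -8, -8, -6

[-4, 9, -7] → min -7
[9, -7, -2] → min -7
[-7, -2, -5] → min -7
[-2, -5, 0] → min -5
[-5, 0, -3] → min -5
[0, -3, -3] → min -3
[-3, -3, -8] → min -8
[-3, -8, -6] → min -8
[-8, -6, -1] → min -8
[-6, -1, 11] → min -6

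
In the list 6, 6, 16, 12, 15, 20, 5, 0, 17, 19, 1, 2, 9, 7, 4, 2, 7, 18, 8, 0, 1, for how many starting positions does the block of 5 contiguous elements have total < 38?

5

(6, 6, 16, 12, 15) → sum 55
(6, 16, 12, 15, 20) → sum 69
(16, 12, 15, 20, 5) → sum 68
(12, 15, 20, 5, 0) → sum 52
(15, 20, 5, 0, 17) → sum 57
(20, 5, 0, 17, 19) → sum 61
(5, 0, 17, 19, 1) → sum 42
(0, 17, 19, 1, 2) → sum 39
(17, 19, 1, 2, 9) → sum 48
(19, 1, 2, 9, 7) → sum 38
(1, 2, 9, 7, 4) → sum 23  < 38 ✓
(2, 9, 7, 4, 2) → sum 24  < 38 ✓
(9, 7, 4, 2, 7) → sum 29  < 38 ✓
(7, 4, 2, 7, 18) → sum 38
(4, 2, 7, 18, 8) → sum 39
(2, 7, 18, 8, 0) → sum 35  < 38 ✓
(7, 18, 8, 0, 1) → sum 34  < 38 ✓
5 windows satisfy the condition.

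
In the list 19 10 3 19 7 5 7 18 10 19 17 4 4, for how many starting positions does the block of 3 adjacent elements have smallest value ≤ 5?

(19, 10, 3) → min 3  ≤ 5 ✓
(10, 3, 19) → min 3  ≤ 5 ✓
(3, 19, 7) → min 3  ≤ 5 ✓
(19, 7, 5) → min 5  ≤ 5 ✓
(7, 5, 7) → min 5  ≤ 5 ✓
(5, 7, 18) → min 5  ≤ 5 ✓
(7, 18, 10) → min 7
(18, 10, 19) → min 10
(10, 19, 17) → min 10
(19, 17, 4) → min 4  ≤ 5 ✓
(17, 4, 4) → min 4  ≤ 5 ✓
8 windows satisfy the condition.

8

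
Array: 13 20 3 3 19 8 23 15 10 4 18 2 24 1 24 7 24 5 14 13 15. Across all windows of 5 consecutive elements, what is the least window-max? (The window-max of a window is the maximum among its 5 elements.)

[13, 20, 3, 3, 19] → max 20
[20, 3, 3, 19, 8] → max 20
[3, 3, 19, 8, 23] → max 23
[3, 19, 8, 23, 15] → max 23
[19, 8, 23, 15, 10] → max 23
[8, 23, 15, 10, 4] → max 23
[23, 15, 10, 4, 18] → max 23
[15, 10, 4, 18, 2] → max 18
[10, 4, 18, 2, 24] → max 24
[4, 18, 2, 24, 1] → max 24
[18, 2, 24, 1, 24] → max 24
[2, 24, 1, 24, 7] → max 24
[24, 1, 24, 7, 24] → max 24
[1, 24, 7, 24, 5] → max 24
[24, 7, 24, 5, 14] → max 24
[7, 24, 5, 14, 13] → max 24
[24, 5, 14, 13, 15] → max 24
Least of these is 18.

18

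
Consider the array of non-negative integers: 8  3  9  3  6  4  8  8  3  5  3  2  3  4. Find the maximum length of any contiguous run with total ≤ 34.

7

add 8: [8] sum 8, len 1
add 3: [8, 3] sum 11, len 2
add 9: [8, 3, 9] sum 20, len 3
add 3: [8, 3, 9, 3] sum 23, len 4
add 6: [8, 3, 9, 3, 6] sum 29, len 5
add 4: [8, 3, 9, 3, 6, 4] sum 33, len 6
add 8: [3, 9, 3, 6, 4, 8] sum 33, len 6
add 8: [3, 6, 4, 8, 8] sum 29, len 5
add 3: [3, 6, 4, 8, 8, 3] sum 32, len 6
add 5: [6, 4, 8, 8, 3, 5] sum 34, len 6
add 3: [4, 8, 8, 3, 5, 3] sum 31, len 6
add 2: [4, 8, 8, 3, 5, 3, 2] sum 33, len 7
add 3: [8, 8, 3, 5, 3, 2, 3] sum 32, len 7
add 4: [8, 3, 5, 3, 2, 3, 4] sum 28, len 7
Longest length seen: 7.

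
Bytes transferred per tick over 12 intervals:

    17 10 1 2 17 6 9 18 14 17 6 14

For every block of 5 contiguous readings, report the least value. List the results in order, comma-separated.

1, 1, 1, 2, 6, 6, 6, 6

Sliding a size-5 window across the 12 values:
(17, 10, 1, 2, 17) → min 1
(10, 1, 2, 17, 6) → min 1
(1, 2, 17, 6, 9) → min 1
(2, 17, 6, 9, 18) → min 2
(17, 6, 9, 18, 14) → min 6
(6, 9, 18, 14, 17) → min 6
(9, 18, 14, 17, 6) → min 6
(18, 14, 17, 6, 14) → min 6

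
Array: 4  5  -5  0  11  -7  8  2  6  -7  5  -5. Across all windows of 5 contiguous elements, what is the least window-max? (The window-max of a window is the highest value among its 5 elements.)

Each size-5 window and its max:
4 5 -5 0 11 → max 11
5 -5 0 11 -7 → max 11
-5 0 11 -7 8 → max 11
0 11 -7 8 2 → max 11
11 -7 8 2 6 → max 11
-7 8 2 6 -7 → max 8
8 2 6 -7 5 → max 8
2 6 -7 5 -5 → max 6
Least of these is 6.

6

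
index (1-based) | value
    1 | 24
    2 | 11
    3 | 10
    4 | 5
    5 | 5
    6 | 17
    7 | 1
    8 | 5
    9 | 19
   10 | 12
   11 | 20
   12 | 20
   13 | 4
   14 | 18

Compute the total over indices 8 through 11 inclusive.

56

Elements at indices 8..11: 5, 19, 12, 20
sum(5, 19, 12, 20) = 56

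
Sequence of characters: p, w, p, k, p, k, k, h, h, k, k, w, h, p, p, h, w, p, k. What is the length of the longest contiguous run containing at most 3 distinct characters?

9

[p] 1 distinct, len 1
[p, w] 2 distinct, len 2
[p, w, p] 2 distinct, len 3
[p, w, p, k] 3 distinct, len 4
[p, w, p, k, p] 3 distinct, len 5
[p, w, p, k, p, k] 3 distinct, len 6
[p, w, p, k, p, k, k] 3 distinct, len 7
[p, k, p, k, k, h] 3 distinct, len 6
[p, k, p, k, k, h, h] 3 distinct, len 7
[p, k, p, k, k, h, h, k] 3 distinct, len 8
[p, k, p, k, k, h, h, k, k] 3 distinct, len 9
[k, k, h, h, k, k, w] 3 distinct, len 7
[k, k, h, h, k, k, w, h] 3 distinct, len 8
[w, h, p] 3 distinct, len 3
[w, h, p, p] 3 distinct, len 4
[w, h, p, p, h] 3 distinct, len 5
[w, h, p, p, h, w] 3 distinct, len 6
[w, h, p, p, h, w, p] 3 distinct, len 7
[w, p, k] 3 distinct, len 3
Longest length with ≤3 distinct: 9.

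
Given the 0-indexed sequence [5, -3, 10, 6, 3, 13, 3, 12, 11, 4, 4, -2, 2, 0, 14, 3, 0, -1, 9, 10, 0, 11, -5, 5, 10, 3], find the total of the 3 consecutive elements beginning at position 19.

21

Elements at indices 19..21: 10, 0, 11
sum(10, 0, 11) = 21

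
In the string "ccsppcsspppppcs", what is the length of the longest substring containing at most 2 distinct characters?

7

[c] 1 distinct, len 1
[c, c] 1 distinct, len 2
[c, c, s] 2 distinct, len 3
[s, p] 2 distinct, len 2
[s, p, p] 2 distinct, len 3
[p, p, c] 2 distinct, len 3
[c, s] 2 distinct, len 2
[c, s, s] 2 distinct, len 3
[s, s, p] 2 distinct, len 3
[s, s, p, p] 2 distinct, len 4
[s, s, p, p, p] 2 distinct, len 5
[s, s, p, p, p, p] 2 distinct, len 6
[s, s, p, p, p, p, p] 2 distinct, len 7
[p, p, p, p, p, c] 2 distinct, len 6
[c, s] 2 distinct, len 2
Longest length with ≤2 distinct: 7.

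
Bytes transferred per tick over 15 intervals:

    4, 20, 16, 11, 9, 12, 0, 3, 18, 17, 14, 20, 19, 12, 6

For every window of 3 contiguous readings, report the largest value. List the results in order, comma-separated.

20, 20, 16, 12, 12, 12, 18, 18, 18, 20, 20, 20, 19

Sliding a size-3 window across the 15 values:
(4, 20, 16) → max 20
(20, 16, 11) → max 20
(16, 11, 9) → max 16
(11, 9, 12) → max 12
(9, 12, 0) → max 12
(12, 0, 3) → max 12
(0, 3, 18) → max 18
(3, 18, 17) → max 18
(18, 17, 14) → max 18
(17, 14, 20) → max 20
(14, 20, 19) → max 20
(20, 19, 12) → max 20
(19, 12, 6) → max 19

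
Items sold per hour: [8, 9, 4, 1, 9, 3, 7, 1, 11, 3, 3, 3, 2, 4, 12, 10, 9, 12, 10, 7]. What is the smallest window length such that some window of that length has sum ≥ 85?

12

Extend right; whenever the sum reaches 85, record the length and shrink from the left:
add 8: running sum 8 < 85
add 9: running sum 17 < 85
add 4: running sum 21 < 85
add 1: running sum 22 < 85
add 9: running sum 31 < 85
add 3: running sum 34 < 85
add 7: running sum 41 < 85
add 1: running sum 42 < 85
add 11: running sum 53 < 85
add 3: running sum 56 < 85
add 3: running sum 59 < 85
add 3: running sum 62 < 85
add 2: running sum 64 < 85
add 4: running sum 68 < 85
add 12: running sum 80 < 85
add 10: shortest ending here [8, 9, 4, 1, 9, 3, 7, 1, 11, 3, 3, 3, 2, 4, 12, 10] sum 90, len 16
add 9: shortest ending here [9, 4, 1, 9, 3, 7, 1, 11, 3, 3, 3, 2, 4, 12, 10, 9] sum 91, len 16
add 12: shortest ending here [9, 3, 7, 1, 11, 3, 3, 3, 2, 4, 12, 10, 9, 12] sum 89, len 14
add 10: shortest ending here [7, 1, 11, 3, 3, 3, 2, 4, 12, 10, 9, 12, 10] sum 87, len 13
add 7: shortest ending here [11, 3, 3, 3, 2, 4, 12, 10, 9, 12, 10, 7] sum 86, len 12
Shortest qualifying length: 12.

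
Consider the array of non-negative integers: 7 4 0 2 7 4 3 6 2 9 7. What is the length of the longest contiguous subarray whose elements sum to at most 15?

Extend to the right; shrink from the left whenever the sum exceeds 15:
[7] sum 7 len 1
[7, 4] sum 11 len 2
[7, 4, 0] sum 11 len 3
[7, 4, 0, 2] sum 13 len 4
[4, 0, 2, 7] sum 13 len 4
[0, 2, 7, 4] sum 13 len 4
[7, 4, 3] sum 14 len 3
[4, 3, 6] sum 13 len 3
[4, 3, 6, 2] sum 15 len 4
[2, 9] sum 11 len 2
[7] sum 7 len 1
Longest length seen: 4.

4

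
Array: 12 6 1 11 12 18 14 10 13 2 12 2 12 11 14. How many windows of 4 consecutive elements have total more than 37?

[12, 6, 1, 11] → sum 30
[6, 1, 11, 12] → sum 30
[1, 11, 12, 18] → sum 42  > 37 ✓
[11, 12, 18, 14] → sum 55  > 37 ✓
[12, 18, 14, 10] → sum 54  > 37 ✓
[18, 14, 10, 13] → sum 55  > 37 ✓
[14, 10, 13, 2] → sum 39  > 37 ✓
[10, 13, 2, 12] → sum 37
[13, 2, 12, 2] → sum 29
[2, 12, 2, 12] → sum 28
[12, 2, 12, 11] → sum 37
[2, 12, 11, 14] → sum 39  > 37 ✓
6 windows satisfy the condition.

6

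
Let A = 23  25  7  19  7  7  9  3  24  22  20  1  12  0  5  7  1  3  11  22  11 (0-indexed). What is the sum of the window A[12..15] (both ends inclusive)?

Elements at indices 12..15: 12, 0, 5, 7
sum(12, 0, 5, 7) = 24

24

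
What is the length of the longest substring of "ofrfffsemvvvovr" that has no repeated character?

5

[o] len 1
[o, f] len 2
[o, f, r] len 3
[r, f] len 2
[f] len 1
[f] len 1
[f, s] len 2
[f, s, e] len 3
[f, s, e, m] len 4
[f, s, e, m, v] len 5
[v] len 1
[v] len 1
[v, o] len 2
[o, v] len 2
[o, v, r] len 3
Longest all-distinct length: 5.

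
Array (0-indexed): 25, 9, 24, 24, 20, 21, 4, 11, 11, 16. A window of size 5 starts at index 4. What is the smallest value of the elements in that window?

Elements at indices 4..8: 20, 21, 4, 11, 11
min(20, 21, 4, 11, 11) = 4

4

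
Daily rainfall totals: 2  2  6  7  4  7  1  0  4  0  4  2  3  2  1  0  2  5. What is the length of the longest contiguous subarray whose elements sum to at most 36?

14

[2] sum 2 len 1
[2, 2] sum 4 len 2
[2, 2, 6] sum 10 len 3
[2, 2, 6, 7] sum 17 len 4
[2, 2, 6, 7, 4] sum 21 len 5
[2, 2, 6, 7, 4, 7] sum 28 len 6
[2, 2, 6, 7, 4, 7, 1] sum 29 len 7
[2, 2, 6, 7, 4, 7, 1, 0] sum 29 len 8
[2, 2, 6, 7, 4, 7, 1, 0, 4] sum 33 len 9
[2, 2, 6, 7, 4, 7, 1, 0, 4, 0] sum 33 len 10
[2, 6, 7, 4, 7, 1, 0, 4, 0, 4] sum 35 len 10
[6, 7, 4, 7, 1, 0, 4, 0, 4, 2] sum 35 len 10
[7, 4, 7, 1, 0, 4, 0, 4, 2, 3] sum 32 len 10
[7, 4, 7, 1, 0, 4, 0, 4, 2, 3, 2] sum 34 len 11
[7, 4, 7, 1, 0, 4, 0, 4, 2, 3, 2, 1] sum 35 len 12
[7, 4, 7, 1, 0, 4, 0, 4, 2, 3, 2, 1, 0] sum 35 len 13
[4, 7, 1, 0, 4, 0, 4, 2, 3, 2, 1, 0, 2] sum 30 len 13
[4, 7, 1, 0, 4, 0, 4, 2, 3, 2, 1, 0, 2, 5] sum 35 len 14
Longest length seen: 14.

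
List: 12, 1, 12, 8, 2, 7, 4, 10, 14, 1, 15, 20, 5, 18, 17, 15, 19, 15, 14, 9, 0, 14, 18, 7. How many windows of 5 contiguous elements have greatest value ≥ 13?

16

12 1 12 8 2 → max 12
1 12 8 2 7 → max 12
12 8 2 7 4 → max 12
8 2 7 4 10 → max 10
2 7 4 10 14 → max 14  ≥ 13 ✓
7 4 10 14 1 → max 14  ≥ 13 ✓
4 10 14 1 15 → max 15  ≥ 13 ✓
10 14 1 15 20 → max 20  ≥ 13 ✓
14 1 15 20 5 → max 20  ≥ 13 ✓
1 15 20 5 18 → max 20  ≥ 13 ✓
15 20 5 18 17 → max 20  ≥ 13 ✓
20 5 18 17 15 → max 20  ≥ 13 ✓
5 18 17 15 19 → max 19  ≥ 13 ✓
18 17 15 19 15 → max 19  ≥ 13 ✓
17 15 19 15 14 → max 19  ≥ 13 ✓
15 19 15 14 9 → max 19  ≥ 13 ✓
19 15 14 9 0 → max 19  ≥ 13 ✓
15 14 9 0 14 → max 15  ≥ 13 ✓
14 9 0 14 18 → max 18  ≥ 13 ✓
9 0 14 18 7 → max 18  ≥ 13 ✓
16 windows satisfy the condition.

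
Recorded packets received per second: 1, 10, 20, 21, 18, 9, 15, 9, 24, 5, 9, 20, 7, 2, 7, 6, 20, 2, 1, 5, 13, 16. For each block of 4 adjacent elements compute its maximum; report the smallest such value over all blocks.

7

(1, 10, 20, 21) → max 21
(10, 20, 21, 18) → max 21
(20, 21, 18, 9) → max 21
(21, 18, 9, 15) → max 21
(18, 9, 15, 9) → max 18
(9, 15, 9, 24) → max 24
(15, 9, 24, 5) → max 24
(9, 24, 5, 9) → max 24
(24, 5, 9, 20) → max 24
(5, 9, 20, 7) → max 20
(9, 20, 7, 2) → max 20
(20, 7, 2, 7) → max 20
(7, 2, 7, 6) → max 7
(2, 7, 6, 20) → max 20
(7, 6, 20, 2) → max 20
(6, 20, 2, 1) → max 20
(20, 2, 1, 5) → max 20
(2, 1, 5, 13) → max 13
(1, 5, 13, 16) → max 16
Smallest of these is 7.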